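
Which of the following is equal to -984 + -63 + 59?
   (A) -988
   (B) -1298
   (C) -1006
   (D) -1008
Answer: A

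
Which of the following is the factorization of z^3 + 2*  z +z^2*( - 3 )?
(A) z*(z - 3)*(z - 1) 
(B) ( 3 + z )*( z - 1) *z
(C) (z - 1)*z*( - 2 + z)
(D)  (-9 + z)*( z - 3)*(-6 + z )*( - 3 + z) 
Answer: C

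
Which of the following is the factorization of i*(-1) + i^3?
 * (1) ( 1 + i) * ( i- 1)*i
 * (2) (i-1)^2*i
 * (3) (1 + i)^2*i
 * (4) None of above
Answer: 1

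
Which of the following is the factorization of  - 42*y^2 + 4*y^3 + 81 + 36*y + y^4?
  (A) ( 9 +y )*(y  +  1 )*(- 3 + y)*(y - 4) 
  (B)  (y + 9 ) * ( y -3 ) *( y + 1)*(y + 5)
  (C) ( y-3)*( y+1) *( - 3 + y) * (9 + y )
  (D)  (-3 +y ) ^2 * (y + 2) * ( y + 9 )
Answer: C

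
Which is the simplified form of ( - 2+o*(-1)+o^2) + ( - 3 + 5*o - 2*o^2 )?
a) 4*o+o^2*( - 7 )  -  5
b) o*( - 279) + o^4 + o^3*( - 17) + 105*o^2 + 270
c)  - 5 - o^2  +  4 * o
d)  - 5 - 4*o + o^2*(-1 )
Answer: c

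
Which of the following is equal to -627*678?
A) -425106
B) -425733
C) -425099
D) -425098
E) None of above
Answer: A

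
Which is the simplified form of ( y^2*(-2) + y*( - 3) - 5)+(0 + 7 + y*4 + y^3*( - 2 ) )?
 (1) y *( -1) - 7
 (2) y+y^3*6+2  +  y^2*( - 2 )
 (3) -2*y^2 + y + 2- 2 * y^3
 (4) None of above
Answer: 3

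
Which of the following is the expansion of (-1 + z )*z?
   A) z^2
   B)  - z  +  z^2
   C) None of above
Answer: B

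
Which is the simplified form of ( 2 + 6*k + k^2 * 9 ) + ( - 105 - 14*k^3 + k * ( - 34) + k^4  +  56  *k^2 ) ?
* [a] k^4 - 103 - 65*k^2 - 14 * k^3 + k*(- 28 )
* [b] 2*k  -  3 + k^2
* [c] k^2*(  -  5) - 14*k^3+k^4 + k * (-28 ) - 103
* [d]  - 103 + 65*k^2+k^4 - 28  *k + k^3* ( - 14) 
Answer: d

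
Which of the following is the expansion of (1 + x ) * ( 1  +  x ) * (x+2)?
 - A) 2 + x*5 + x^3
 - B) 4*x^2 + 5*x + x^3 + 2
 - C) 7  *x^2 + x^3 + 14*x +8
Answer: B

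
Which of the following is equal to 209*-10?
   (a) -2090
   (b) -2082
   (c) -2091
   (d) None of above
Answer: a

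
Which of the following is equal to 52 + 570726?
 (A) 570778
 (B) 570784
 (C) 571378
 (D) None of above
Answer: A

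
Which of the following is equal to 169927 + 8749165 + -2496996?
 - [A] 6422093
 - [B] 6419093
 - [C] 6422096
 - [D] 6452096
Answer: C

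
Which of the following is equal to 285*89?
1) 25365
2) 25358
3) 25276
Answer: 1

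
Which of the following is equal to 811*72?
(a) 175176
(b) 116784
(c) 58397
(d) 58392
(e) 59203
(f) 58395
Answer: d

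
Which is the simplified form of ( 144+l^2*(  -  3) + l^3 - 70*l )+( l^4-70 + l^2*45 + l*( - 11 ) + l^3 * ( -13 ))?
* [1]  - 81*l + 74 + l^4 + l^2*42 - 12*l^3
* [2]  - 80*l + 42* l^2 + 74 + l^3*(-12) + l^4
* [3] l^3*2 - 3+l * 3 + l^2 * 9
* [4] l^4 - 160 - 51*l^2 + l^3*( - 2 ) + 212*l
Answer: 1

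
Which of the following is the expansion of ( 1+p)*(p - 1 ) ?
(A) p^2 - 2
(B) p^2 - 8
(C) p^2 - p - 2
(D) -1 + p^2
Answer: D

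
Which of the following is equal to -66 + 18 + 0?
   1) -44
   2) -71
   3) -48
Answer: 3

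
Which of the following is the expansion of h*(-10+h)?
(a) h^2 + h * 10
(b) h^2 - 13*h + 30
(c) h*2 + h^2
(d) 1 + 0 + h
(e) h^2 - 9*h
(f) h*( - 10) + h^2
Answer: f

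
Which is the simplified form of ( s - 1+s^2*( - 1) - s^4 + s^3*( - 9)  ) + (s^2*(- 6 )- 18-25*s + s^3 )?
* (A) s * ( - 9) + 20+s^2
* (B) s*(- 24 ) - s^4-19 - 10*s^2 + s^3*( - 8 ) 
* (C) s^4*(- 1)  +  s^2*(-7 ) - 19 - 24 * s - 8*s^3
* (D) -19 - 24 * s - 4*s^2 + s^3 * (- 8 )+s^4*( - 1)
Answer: C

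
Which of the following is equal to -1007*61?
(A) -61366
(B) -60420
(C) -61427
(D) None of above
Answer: C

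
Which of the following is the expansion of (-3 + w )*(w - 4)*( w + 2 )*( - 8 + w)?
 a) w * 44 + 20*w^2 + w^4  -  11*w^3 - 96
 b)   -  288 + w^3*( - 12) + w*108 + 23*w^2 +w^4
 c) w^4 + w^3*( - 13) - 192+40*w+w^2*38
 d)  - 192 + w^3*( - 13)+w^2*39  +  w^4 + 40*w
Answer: c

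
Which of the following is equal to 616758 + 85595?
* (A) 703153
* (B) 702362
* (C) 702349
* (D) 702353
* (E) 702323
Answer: D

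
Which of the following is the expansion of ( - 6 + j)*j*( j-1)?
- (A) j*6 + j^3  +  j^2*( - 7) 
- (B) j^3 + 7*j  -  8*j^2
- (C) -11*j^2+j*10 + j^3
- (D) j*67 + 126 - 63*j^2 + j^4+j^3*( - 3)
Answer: A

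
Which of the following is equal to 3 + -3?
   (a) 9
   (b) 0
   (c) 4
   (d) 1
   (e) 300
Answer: b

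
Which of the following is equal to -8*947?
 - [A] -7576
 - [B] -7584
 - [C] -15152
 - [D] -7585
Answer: A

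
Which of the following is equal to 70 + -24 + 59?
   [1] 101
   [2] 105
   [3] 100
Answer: 2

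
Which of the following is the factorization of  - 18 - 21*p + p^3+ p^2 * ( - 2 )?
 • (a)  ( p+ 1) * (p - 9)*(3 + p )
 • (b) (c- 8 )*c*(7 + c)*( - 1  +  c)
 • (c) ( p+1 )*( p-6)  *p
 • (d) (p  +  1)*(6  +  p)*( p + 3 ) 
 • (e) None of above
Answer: e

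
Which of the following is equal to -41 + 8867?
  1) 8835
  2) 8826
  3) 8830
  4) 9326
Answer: 2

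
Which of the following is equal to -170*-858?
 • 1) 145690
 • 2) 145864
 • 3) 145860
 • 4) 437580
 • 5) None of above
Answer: 3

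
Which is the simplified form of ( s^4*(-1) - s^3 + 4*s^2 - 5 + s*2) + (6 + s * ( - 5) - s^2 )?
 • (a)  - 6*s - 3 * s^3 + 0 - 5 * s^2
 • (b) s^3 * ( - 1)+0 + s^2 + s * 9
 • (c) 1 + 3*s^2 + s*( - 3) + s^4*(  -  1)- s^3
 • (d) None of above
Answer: c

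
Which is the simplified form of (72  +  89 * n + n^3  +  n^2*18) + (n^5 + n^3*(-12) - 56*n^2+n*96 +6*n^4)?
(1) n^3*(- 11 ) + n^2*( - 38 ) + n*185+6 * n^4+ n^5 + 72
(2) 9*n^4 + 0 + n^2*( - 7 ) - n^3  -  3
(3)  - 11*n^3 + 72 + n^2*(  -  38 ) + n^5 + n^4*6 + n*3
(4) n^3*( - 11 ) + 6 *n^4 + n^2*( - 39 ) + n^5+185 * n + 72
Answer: 1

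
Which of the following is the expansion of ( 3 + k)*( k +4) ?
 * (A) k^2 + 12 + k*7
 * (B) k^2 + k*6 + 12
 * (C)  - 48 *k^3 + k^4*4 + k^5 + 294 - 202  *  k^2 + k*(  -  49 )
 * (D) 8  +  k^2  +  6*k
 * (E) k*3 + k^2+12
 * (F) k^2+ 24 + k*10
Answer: A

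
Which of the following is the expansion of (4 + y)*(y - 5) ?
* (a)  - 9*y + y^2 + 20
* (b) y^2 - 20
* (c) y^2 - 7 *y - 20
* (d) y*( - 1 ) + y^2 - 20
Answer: d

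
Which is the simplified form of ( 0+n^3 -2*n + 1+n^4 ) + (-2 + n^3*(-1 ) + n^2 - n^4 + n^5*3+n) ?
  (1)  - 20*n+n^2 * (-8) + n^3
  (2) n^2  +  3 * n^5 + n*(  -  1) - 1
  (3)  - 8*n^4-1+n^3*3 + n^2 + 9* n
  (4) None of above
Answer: 2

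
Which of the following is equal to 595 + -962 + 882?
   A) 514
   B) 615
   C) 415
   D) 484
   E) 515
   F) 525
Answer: E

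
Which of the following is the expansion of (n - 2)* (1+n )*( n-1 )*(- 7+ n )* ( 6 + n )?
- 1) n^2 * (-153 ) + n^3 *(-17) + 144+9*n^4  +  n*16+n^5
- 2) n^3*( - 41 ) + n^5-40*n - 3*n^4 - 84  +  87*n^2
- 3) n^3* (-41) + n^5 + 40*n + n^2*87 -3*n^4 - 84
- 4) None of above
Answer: 3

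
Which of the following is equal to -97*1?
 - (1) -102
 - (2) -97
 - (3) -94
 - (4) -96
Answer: 2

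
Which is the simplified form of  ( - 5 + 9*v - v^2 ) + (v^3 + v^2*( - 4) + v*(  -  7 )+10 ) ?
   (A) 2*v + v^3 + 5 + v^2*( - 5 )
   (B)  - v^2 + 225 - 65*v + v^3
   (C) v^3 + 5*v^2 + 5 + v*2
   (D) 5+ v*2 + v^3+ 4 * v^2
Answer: A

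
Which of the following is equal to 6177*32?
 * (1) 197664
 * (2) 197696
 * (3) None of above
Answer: 1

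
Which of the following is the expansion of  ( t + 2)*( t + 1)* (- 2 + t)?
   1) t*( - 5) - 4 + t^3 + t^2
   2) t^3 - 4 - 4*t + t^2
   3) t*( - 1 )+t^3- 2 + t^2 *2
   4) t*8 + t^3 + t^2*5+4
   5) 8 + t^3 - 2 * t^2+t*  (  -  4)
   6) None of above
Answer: 2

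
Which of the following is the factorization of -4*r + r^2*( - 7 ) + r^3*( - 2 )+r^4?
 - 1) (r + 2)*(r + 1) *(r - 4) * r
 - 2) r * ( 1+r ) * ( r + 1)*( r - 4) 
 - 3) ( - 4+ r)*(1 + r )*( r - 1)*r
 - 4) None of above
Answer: 2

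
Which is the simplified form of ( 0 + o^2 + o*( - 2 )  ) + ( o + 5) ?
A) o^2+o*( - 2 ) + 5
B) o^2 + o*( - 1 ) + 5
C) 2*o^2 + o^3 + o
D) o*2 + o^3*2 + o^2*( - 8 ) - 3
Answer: B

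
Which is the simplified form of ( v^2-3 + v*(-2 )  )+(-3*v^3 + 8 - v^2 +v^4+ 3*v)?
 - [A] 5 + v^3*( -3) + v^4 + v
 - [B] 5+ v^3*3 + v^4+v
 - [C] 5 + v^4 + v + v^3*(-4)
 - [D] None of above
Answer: A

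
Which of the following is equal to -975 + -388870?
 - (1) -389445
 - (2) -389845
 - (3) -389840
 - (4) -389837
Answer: 2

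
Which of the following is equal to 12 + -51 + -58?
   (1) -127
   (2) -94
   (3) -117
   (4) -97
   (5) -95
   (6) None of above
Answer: 4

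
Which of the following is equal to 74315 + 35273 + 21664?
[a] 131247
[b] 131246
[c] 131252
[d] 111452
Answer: c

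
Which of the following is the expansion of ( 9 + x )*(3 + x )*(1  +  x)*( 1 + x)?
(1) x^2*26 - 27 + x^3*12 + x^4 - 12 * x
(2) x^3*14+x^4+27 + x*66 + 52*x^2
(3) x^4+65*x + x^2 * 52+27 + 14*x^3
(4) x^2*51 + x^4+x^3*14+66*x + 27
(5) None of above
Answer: 2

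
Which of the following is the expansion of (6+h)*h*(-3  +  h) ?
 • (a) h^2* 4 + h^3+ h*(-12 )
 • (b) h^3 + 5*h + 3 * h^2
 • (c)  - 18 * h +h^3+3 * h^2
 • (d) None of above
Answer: c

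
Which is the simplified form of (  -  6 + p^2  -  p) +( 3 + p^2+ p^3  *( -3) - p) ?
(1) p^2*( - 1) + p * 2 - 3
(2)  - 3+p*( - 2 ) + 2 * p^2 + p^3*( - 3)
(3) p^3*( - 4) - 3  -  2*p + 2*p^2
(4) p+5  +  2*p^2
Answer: 2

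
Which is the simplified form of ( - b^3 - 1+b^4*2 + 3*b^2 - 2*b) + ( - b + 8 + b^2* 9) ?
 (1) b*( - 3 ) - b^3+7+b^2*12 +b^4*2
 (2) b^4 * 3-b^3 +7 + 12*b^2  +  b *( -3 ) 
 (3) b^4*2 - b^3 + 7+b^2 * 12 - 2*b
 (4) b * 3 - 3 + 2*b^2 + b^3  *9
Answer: 1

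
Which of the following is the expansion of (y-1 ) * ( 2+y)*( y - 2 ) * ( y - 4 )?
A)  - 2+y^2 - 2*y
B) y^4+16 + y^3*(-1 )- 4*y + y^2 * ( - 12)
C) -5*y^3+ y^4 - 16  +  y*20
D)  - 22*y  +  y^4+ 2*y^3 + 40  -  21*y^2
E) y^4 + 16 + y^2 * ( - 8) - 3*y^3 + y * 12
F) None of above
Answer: C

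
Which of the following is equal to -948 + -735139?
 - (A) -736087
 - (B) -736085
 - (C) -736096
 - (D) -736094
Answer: A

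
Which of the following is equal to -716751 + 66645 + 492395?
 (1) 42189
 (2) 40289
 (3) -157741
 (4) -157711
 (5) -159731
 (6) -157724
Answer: 4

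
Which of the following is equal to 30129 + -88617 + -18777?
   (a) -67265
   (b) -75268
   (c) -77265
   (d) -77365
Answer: c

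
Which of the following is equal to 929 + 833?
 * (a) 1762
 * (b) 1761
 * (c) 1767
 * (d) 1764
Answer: a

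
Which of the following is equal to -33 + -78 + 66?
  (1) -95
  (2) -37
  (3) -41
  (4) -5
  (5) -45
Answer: 5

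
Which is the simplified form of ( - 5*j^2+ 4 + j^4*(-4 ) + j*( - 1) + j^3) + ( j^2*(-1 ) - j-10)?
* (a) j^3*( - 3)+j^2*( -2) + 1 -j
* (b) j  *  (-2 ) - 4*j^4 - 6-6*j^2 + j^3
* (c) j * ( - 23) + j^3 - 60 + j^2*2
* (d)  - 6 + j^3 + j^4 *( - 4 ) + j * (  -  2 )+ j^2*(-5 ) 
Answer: b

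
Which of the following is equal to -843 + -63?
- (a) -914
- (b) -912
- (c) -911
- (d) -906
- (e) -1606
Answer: d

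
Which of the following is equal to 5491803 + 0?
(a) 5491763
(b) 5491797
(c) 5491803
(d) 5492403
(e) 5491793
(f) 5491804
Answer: c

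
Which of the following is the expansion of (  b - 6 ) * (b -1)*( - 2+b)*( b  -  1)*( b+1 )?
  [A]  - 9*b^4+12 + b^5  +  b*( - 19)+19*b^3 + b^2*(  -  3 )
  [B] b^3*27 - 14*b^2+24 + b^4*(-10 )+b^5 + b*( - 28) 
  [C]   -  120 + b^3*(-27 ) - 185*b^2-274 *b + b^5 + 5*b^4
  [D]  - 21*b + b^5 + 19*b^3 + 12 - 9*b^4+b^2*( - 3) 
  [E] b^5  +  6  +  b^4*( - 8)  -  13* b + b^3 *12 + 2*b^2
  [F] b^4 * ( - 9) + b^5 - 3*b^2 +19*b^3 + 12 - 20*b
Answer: F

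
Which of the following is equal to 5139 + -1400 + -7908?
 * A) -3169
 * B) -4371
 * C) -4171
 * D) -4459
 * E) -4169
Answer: E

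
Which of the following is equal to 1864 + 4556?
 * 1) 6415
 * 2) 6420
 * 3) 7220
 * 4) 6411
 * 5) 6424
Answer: 2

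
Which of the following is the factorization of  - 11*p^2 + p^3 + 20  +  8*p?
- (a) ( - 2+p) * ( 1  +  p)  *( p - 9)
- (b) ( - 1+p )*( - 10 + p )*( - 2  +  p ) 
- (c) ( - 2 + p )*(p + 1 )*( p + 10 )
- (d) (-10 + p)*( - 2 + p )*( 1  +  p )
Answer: d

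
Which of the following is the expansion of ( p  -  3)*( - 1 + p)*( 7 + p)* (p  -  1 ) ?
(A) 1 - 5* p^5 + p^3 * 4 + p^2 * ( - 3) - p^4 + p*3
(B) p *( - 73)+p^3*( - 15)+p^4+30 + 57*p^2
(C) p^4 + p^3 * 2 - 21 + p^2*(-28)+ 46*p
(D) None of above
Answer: C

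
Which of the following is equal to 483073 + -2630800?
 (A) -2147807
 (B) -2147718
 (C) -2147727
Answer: C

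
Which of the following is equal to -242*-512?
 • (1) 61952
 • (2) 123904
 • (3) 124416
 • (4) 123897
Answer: 2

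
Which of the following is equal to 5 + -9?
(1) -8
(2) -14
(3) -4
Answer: 3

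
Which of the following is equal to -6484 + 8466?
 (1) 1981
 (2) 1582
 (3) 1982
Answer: 3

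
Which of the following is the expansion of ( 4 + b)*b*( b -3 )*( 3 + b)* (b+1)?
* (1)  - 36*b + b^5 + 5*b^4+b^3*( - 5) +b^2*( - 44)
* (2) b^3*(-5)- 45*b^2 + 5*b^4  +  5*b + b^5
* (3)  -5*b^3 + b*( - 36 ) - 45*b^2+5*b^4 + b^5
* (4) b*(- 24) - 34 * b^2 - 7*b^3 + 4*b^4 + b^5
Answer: 3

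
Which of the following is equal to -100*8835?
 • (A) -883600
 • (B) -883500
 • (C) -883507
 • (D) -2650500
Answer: B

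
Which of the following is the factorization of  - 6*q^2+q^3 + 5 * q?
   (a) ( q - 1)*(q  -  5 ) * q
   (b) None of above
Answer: a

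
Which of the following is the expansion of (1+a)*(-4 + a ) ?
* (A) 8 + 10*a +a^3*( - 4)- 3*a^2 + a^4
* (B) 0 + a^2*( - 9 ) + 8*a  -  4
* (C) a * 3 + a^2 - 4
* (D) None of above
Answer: D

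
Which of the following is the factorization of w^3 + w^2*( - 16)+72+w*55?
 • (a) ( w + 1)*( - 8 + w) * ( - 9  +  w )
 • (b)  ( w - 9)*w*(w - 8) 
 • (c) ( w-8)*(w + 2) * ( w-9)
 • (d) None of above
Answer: a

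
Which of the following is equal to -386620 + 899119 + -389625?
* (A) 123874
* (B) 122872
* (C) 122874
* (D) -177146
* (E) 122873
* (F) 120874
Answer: C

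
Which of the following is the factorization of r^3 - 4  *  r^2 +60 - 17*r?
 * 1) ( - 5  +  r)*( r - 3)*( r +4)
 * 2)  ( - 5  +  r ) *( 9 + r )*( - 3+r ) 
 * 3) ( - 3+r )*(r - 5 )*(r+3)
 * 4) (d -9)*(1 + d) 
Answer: 1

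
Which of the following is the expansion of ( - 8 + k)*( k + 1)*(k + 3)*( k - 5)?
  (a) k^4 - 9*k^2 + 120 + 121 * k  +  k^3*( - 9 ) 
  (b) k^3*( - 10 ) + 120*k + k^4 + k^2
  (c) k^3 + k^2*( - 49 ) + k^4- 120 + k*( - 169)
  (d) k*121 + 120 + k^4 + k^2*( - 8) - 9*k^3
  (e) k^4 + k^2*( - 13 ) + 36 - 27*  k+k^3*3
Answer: a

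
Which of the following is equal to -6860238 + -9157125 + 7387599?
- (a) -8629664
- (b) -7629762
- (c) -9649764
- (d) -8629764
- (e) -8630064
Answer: d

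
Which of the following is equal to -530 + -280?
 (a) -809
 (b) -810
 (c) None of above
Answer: b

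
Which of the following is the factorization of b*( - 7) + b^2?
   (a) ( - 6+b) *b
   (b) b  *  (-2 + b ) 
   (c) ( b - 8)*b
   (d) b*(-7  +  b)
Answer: d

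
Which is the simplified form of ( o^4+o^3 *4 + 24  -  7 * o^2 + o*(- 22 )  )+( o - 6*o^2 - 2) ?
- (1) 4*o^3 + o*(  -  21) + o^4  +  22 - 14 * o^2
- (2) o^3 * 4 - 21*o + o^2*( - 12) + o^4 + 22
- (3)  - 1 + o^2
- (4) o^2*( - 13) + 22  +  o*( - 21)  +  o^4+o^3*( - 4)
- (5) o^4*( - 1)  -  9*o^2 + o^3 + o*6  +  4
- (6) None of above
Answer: 6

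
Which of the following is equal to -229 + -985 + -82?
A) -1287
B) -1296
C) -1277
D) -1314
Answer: B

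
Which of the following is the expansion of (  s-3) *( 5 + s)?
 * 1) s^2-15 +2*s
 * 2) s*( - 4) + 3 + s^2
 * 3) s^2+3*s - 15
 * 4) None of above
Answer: 1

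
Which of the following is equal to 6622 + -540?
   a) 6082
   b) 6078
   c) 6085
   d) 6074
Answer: a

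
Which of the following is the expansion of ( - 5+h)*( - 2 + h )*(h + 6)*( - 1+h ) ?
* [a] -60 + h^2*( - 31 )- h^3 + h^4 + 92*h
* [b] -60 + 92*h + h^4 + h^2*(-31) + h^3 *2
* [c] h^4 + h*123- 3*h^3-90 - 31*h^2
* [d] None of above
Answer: d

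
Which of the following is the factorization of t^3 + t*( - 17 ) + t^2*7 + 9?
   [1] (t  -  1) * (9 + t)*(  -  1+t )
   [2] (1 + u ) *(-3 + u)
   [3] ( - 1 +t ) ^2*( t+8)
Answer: 1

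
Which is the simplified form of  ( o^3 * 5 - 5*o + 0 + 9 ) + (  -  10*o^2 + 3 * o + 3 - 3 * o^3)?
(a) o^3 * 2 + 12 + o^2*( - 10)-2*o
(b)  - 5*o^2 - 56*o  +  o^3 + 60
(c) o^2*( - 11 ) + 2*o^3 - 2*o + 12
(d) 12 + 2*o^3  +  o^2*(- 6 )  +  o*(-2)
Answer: a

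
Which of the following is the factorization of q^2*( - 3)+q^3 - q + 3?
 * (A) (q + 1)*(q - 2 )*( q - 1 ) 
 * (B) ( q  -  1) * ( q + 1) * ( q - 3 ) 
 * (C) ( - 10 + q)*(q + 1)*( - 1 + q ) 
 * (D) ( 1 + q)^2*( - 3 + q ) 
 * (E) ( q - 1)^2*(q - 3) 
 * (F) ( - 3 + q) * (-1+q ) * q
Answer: B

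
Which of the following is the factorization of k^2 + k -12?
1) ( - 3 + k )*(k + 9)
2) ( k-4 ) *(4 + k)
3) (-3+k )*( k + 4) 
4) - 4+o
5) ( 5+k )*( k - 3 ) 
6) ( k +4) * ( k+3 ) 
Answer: 3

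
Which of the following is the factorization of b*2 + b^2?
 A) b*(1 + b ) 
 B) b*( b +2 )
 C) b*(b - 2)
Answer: B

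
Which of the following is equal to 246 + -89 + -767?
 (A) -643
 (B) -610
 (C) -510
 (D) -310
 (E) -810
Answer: B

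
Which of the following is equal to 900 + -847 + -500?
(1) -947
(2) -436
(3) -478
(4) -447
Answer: 4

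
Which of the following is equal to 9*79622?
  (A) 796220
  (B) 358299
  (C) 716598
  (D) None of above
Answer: C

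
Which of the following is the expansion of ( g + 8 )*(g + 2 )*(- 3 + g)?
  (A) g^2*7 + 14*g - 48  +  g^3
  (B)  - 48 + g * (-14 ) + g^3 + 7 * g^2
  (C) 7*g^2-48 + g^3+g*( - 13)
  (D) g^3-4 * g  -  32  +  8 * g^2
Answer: B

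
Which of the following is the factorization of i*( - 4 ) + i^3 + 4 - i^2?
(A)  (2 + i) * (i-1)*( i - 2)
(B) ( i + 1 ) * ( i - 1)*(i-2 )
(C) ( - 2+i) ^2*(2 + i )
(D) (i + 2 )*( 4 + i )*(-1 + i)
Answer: A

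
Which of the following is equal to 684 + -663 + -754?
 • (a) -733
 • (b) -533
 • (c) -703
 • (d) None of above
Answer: a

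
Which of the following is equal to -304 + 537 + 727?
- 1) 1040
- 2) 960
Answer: 2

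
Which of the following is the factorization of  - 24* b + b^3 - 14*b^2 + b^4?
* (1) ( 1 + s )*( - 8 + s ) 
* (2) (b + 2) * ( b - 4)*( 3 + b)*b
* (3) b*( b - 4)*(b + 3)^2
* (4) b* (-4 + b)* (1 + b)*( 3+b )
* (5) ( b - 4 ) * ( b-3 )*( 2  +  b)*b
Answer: 2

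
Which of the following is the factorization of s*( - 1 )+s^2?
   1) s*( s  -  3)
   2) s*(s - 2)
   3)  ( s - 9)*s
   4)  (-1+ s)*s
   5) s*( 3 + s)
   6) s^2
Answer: 4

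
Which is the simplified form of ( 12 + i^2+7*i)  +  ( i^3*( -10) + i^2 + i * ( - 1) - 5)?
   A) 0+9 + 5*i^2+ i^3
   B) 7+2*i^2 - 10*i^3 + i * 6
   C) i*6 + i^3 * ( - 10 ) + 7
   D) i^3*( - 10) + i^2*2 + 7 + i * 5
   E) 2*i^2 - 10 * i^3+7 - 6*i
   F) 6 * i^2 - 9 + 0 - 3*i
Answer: B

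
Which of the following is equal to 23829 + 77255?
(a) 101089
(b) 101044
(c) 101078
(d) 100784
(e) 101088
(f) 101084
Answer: f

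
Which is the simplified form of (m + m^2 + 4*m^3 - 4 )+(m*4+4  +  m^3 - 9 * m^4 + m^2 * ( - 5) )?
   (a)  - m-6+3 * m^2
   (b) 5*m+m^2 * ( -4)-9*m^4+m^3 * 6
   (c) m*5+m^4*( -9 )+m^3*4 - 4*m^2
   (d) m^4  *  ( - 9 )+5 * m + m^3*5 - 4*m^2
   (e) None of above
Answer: d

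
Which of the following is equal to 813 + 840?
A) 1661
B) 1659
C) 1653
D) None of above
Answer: C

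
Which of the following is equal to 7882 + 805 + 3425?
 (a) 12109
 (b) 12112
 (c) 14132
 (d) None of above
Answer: b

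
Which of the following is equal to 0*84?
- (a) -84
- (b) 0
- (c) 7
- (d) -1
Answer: b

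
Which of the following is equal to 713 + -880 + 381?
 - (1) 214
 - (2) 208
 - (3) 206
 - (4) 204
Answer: 1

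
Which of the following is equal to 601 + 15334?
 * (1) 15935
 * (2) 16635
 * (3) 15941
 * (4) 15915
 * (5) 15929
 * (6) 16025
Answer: 1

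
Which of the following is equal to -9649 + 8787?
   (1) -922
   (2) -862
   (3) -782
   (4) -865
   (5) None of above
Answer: 2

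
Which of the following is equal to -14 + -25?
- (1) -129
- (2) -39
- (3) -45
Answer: 2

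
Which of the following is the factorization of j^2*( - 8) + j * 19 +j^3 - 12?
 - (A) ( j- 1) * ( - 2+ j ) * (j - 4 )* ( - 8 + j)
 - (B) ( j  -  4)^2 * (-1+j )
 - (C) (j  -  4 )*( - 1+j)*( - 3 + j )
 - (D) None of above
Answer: C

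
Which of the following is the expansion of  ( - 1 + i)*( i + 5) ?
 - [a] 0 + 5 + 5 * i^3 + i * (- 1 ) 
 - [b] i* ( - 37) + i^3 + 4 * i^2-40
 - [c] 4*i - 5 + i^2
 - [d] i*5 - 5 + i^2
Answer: c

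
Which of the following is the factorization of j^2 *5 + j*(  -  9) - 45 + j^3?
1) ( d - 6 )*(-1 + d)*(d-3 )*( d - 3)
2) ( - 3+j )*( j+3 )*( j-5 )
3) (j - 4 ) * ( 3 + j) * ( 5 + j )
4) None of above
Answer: 4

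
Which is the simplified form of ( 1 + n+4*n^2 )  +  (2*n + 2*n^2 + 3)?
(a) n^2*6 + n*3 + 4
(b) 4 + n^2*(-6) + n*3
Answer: a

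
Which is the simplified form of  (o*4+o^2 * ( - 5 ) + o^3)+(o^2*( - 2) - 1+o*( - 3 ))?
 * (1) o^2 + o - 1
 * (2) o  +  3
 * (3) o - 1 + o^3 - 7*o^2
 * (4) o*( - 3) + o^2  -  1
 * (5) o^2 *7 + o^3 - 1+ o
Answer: 3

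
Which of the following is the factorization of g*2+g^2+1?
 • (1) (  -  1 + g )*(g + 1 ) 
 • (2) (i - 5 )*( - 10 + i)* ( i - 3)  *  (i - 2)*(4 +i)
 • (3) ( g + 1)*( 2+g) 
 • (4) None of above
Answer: 4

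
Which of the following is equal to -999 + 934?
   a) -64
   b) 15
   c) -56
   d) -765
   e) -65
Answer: e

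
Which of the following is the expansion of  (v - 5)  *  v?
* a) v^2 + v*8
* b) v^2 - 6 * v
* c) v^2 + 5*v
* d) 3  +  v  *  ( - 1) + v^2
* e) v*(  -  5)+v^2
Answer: e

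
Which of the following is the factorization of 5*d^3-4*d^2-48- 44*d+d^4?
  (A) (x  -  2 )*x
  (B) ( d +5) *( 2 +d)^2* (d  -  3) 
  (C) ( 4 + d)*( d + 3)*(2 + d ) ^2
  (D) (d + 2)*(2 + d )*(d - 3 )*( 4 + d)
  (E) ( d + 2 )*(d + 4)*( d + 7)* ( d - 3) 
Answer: D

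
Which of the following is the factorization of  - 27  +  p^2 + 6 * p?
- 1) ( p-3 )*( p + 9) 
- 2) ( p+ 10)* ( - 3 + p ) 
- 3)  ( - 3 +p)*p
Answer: 1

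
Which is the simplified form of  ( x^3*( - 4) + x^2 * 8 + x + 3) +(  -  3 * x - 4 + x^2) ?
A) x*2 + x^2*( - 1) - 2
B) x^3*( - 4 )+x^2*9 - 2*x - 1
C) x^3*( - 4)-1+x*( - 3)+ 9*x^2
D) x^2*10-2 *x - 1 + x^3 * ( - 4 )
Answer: B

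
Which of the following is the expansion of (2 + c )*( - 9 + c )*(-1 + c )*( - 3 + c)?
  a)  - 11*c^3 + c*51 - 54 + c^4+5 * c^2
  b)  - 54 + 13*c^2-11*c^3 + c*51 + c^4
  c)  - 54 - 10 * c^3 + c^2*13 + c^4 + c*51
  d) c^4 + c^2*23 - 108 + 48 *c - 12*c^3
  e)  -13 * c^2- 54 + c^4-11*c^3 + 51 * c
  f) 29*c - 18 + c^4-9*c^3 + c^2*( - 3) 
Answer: b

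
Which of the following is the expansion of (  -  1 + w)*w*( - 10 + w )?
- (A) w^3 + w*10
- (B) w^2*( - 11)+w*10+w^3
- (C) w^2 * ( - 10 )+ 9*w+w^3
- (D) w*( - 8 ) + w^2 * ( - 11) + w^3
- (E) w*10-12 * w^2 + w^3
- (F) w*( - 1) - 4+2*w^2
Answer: B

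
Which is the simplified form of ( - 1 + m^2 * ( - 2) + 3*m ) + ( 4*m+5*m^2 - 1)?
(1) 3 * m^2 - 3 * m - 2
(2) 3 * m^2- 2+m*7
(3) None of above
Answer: 2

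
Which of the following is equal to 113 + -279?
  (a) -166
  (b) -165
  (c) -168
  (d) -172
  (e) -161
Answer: a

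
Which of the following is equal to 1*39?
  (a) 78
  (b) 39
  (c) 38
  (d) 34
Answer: b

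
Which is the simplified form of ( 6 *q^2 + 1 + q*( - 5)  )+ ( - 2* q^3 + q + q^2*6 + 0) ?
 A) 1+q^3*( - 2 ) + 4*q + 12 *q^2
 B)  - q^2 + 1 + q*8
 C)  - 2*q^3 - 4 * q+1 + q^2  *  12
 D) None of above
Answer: C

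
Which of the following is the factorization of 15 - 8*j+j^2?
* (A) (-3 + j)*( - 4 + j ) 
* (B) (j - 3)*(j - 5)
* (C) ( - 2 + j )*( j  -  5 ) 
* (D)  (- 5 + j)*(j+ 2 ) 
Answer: B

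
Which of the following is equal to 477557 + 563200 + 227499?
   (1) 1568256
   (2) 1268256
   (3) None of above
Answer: 2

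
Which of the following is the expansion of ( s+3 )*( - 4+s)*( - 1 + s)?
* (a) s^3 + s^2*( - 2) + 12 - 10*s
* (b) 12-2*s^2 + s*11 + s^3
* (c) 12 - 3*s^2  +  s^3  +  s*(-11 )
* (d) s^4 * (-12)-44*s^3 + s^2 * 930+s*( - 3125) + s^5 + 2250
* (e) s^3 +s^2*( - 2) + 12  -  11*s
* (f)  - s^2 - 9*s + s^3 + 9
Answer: e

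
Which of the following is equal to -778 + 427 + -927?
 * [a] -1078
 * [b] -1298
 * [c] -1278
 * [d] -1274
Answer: c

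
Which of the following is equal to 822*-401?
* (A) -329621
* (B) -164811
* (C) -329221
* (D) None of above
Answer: D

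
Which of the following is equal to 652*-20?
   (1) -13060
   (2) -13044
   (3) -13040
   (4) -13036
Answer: 3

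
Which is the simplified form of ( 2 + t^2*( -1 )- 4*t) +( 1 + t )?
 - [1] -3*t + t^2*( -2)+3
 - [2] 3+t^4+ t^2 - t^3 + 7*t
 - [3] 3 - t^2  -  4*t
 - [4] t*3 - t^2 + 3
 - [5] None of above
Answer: 5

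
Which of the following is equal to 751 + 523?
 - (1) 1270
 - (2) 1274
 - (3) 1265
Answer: 2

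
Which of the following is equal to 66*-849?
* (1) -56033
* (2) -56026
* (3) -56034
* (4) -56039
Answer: 3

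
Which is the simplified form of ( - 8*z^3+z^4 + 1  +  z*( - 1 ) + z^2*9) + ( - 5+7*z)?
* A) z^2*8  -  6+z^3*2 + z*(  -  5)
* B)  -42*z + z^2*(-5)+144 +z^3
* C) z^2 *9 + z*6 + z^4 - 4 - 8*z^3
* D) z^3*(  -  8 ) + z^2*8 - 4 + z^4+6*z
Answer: C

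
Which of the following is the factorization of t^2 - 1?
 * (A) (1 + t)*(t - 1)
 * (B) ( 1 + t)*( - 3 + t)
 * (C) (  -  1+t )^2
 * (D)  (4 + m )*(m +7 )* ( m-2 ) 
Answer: A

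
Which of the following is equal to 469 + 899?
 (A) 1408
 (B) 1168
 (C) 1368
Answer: C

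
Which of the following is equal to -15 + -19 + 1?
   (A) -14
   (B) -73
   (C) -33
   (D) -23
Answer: C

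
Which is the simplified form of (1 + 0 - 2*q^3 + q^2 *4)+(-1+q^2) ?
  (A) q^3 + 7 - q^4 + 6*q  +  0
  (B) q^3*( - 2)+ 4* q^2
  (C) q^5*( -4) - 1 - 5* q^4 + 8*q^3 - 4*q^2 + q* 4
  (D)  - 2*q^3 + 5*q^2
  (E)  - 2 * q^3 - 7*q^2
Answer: D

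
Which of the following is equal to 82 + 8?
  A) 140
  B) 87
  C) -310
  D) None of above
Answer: D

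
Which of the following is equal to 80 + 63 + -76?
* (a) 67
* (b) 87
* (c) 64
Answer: a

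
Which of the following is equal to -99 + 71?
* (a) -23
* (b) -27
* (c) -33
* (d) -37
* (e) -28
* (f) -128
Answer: e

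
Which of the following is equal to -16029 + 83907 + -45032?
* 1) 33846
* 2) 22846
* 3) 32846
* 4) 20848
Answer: 2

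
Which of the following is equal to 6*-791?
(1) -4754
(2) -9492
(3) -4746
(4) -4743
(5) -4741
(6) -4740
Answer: 3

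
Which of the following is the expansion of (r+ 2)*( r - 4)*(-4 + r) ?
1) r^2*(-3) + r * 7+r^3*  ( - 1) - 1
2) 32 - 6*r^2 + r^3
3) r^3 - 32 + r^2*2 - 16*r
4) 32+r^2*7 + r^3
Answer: 2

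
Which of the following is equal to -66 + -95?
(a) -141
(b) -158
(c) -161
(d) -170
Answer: c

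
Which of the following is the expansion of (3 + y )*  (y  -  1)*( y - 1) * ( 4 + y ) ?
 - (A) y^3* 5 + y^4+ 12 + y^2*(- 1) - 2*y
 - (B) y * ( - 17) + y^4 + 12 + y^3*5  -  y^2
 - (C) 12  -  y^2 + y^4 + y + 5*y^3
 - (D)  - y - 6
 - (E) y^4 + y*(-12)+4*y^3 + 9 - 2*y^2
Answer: B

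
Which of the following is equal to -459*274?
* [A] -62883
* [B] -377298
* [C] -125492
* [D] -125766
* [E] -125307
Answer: D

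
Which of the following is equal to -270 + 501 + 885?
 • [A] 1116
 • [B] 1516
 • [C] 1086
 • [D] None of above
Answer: A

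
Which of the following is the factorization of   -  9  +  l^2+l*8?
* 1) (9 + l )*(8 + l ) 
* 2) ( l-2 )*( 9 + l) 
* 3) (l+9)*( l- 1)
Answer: 3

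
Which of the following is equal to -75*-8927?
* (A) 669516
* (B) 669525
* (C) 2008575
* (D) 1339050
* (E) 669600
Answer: B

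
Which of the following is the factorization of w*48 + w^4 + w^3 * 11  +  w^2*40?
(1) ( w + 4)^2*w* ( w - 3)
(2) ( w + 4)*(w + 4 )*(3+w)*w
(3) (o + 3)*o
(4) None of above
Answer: 2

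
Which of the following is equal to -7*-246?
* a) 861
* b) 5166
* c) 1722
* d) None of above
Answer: c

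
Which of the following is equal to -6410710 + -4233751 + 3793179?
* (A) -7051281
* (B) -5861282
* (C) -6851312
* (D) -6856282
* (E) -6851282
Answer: E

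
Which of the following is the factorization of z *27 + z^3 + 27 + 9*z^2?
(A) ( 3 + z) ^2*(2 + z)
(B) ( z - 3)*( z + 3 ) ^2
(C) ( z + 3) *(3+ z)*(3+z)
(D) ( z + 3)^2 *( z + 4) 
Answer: C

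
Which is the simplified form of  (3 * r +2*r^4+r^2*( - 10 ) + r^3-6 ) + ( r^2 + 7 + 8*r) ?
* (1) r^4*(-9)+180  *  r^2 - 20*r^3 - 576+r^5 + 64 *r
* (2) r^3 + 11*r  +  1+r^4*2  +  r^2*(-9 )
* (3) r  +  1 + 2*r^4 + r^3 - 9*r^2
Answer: 2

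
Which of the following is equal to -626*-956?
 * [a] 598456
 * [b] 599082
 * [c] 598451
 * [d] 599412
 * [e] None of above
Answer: a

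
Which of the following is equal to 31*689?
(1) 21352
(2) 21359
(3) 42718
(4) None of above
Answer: 2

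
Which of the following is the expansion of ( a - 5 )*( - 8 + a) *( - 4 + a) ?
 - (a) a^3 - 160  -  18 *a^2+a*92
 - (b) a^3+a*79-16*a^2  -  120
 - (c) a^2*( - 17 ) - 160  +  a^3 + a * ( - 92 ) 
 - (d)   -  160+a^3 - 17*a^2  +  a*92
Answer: d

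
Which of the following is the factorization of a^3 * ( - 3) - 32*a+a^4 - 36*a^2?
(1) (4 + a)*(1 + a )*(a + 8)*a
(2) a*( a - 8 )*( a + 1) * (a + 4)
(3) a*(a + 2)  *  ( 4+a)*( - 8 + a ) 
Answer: 2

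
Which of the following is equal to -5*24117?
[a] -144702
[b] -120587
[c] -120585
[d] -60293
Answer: c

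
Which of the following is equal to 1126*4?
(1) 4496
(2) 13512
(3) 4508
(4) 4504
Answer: 4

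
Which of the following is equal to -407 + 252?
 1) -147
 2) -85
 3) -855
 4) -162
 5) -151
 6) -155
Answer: 6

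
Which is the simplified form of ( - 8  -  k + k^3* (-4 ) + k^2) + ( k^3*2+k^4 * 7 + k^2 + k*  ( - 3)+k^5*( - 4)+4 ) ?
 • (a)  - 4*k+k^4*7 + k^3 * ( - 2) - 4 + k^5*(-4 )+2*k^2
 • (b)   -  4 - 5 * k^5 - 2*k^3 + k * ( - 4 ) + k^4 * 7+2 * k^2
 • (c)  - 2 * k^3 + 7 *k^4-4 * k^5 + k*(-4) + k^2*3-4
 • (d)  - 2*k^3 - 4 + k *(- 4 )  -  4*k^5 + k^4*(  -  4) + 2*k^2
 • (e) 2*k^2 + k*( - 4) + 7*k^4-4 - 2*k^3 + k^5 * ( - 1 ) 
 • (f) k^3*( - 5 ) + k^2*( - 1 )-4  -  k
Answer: a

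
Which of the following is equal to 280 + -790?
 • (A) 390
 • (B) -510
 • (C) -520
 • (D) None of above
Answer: B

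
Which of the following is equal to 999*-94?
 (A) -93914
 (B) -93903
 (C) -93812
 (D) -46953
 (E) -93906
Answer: E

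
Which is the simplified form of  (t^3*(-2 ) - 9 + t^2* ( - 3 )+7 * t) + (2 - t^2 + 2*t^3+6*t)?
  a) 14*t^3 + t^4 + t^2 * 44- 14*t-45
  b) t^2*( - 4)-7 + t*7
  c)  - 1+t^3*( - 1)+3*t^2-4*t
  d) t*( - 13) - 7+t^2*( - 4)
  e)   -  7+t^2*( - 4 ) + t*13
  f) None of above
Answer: e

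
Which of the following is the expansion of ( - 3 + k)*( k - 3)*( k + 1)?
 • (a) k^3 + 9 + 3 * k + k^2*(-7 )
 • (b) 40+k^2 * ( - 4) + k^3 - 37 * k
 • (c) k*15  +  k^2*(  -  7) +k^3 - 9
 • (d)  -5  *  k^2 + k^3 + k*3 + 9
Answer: d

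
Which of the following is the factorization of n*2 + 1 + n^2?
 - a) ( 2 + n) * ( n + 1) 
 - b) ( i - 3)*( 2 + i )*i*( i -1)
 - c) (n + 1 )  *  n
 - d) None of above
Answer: d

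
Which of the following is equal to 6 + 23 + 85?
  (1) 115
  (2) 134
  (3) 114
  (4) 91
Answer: 3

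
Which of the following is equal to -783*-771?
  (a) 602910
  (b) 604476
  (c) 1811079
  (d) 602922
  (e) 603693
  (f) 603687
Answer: e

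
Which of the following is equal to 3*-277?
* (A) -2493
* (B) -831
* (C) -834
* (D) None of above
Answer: B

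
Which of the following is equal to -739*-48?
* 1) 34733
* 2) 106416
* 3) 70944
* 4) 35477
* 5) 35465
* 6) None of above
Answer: 6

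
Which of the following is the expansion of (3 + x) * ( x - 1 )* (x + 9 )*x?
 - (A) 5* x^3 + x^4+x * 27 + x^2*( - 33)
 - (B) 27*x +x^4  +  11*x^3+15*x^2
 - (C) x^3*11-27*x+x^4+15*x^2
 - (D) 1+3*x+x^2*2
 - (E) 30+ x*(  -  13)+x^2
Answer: C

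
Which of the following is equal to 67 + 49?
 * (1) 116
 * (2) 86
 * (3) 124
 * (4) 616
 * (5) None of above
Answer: 1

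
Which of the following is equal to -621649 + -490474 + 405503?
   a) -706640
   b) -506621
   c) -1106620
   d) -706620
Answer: d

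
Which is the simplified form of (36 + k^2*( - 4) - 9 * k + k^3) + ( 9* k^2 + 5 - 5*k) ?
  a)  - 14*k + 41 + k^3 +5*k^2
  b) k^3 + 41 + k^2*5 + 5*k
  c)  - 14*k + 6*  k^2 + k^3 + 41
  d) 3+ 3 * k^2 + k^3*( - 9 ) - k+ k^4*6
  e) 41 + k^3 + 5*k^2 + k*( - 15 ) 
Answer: a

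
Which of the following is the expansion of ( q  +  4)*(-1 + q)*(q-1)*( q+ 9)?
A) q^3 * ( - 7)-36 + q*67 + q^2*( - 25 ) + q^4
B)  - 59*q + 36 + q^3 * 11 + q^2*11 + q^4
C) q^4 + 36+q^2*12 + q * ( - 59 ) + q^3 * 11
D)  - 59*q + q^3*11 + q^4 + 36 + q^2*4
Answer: B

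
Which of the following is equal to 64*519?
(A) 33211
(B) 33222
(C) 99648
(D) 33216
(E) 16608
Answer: D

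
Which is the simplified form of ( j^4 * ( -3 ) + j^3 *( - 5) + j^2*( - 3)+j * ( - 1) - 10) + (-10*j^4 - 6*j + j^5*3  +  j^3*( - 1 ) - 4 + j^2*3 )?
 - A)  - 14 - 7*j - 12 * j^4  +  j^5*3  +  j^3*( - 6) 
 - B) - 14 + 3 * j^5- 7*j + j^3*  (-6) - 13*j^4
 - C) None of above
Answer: B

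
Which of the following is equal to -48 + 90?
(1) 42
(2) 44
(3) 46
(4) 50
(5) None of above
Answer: 1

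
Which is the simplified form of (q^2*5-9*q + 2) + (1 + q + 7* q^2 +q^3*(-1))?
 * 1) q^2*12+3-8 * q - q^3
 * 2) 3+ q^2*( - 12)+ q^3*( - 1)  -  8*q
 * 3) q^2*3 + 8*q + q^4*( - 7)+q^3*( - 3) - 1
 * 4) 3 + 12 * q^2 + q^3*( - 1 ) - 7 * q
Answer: 1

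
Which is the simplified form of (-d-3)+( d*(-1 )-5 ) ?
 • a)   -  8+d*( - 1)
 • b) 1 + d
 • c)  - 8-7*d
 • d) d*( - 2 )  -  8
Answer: d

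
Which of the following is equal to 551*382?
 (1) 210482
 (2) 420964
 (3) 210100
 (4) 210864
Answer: 1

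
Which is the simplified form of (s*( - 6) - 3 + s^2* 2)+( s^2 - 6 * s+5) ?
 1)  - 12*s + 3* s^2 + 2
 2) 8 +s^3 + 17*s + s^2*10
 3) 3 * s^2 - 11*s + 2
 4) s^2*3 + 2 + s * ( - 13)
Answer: 1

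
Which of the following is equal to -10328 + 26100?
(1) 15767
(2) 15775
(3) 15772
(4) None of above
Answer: 3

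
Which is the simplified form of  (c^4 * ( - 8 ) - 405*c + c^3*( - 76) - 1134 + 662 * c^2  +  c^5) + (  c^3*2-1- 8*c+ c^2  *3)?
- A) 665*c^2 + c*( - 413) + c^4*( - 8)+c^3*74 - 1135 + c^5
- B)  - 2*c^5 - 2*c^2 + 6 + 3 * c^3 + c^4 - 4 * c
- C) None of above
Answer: C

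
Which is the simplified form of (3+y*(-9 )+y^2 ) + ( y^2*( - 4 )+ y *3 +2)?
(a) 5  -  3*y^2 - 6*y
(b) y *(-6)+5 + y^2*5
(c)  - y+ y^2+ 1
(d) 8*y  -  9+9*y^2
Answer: a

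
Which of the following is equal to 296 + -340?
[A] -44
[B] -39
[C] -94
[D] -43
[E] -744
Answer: A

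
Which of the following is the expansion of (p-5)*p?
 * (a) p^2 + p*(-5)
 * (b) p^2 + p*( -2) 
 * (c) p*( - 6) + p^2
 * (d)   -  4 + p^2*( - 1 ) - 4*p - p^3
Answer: a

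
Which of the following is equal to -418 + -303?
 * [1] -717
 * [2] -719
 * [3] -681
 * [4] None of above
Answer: 4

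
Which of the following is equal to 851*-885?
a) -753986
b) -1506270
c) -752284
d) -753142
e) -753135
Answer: e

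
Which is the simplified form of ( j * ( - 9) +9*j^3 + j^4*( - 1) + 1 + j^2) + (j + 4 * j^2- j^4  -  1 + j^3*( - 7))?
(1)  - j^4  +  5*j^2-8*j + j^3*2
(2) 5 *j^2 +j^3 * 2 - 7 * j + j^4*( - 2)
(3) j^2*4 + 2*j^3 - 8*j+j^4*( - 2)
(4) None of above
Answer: 4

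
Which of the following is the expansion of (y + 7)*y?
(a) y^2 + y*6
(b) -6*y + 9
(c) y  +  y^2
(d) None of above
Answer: d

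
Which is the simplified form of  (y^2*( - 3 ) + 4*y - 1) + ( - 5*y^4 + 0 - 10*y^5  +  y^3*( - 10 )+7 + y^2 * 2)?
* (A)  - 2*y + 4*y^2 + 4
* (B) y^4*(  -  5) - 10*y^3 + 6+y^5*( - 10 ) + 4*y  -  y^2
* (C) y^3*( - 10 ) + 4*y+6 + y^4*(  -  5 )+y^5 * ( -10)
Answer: B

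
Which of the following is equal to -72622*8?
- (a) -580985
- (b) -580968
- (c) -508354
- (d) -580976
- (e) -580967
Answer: d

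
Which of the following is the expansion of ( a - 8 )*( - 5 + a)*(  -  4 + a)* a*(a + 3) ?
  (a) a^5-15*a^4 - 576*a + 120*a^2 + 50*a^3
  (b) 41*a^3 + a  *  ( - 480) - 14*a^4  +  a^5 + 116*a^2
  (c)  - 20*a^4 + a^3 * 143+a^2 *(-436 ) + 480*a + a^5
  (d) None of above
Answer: b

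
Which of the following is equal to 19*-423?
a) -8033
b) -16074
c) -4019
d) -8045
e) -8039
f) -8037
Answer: f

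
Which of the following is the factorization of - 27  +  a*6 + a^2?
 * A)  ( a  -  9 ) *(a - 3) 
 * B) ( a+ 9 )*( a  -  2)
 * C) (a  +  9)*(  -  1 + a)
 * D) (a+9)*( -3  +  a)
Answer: D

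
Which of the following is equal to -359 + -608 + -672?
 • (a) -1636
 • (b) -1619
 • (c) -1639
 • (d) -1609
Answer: c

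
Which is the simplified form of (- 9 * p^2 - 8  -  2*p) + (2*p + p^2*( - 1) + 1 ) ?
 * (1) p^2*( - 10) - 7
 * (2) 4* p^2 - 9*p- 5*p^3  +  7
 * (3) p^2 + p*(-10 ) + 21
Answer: 1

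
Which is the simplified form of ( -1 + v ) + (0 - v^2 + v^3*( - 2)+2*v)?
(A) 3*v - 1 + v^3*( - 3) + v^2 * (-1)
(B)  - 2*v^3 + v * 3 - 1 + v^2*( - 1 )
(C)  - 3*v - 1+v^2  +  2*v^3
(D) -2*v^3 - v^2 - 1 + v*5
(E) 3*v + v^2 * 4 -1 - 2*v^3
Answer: B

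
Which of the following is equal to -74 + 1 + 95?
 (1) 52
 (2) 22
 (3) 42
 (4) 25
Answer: 2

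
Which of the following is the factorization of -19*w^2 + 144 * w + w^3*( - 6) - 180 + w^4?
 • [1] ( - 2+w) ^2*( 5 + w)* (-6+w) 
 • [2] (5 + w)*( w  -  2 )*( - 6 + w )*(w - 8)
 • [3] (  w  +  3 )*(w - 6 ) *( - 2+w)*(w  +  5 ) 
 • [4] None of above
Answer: 4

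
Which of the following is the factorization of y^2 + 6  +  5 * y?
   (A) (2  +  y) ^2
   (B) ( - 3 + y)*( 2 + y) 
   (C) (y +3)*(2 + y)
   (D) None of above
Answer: C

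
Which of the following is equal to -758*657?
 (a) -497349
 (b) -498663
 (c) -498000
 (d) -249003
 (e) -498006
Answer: e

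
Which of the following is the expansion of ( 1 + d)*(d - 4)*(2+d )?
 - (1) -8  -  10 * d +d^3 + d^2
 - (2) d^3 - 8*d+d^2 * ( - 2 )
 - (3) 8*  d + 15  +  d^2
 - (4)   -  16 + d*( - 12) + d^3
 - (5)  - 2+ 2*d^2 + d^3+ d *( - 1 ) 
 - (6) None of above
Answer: 6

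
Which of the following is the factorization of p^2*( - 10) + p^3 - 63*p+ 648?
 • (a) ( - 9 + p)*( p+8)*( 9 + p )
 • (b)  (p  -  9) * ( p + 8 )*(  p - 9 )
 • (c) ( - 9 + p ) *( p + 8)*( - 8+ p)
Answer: b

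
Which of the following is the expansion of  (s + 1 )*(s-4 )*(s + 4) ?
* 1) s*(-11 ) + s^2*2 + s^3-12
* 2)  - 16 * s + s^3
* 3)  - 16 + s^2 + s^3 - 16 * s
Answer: 3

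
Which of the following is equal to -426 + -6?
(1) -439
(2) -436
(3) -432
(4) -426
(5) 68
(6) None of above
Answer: 3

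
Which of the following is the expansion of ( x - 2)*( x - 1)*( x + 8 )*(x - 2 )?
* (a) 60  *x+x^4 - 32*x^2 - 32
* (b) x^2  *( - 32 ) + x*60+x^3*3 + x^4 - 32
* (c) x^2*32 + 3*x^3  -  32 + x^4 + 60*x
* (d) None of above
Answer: b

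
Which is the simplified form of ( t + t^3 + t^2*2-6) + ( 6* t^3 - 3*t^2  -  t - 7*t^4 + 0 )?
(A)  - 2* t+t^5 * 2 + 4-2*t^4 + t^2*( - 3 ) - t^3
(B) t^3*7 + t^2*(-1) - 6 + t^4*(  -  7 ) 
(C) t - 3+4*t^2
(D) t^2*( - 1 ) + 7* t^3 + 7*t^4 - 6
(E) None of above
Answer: B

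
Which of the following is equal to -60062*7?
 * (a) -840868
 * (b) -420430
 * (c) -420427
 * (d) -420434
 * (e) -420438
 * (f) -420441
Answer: d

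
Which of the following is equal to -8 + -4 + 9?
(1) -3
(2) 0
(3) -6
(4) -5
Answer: 1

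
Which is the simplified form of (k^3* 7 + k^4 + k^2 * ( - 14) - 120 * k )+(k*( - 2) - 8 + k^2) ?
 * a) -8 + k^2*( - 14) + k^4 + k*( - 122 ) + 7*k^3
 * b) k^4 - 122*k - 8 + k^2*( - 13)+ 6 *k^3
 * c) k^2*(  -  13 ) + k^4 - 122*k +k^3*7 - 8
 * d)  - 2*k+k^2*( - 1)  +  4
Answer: c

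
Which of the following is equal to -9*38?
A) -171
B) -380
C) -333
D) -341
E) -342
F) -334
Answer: E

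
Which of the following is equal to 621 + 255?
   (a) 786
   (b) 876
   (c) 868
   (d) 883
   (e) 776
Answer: b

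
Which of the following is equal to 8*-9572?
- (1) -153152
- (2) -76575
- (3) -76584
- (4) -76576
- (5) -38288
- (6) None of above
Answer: 4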